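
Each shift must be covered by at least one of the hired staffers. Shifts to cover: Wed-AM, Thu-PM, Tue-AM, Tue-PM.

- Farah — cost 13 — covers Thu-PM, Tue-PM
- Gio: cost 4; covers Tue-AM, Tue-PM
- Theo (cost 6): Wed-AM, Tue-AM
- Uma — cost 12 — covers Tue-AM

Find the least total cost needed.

19

Choose Farah and Theo: together they cover Wed-AM, Thu-PM, Tue-AM, Tue-PM — every shift.
Total cost: 13 + 6 = 19.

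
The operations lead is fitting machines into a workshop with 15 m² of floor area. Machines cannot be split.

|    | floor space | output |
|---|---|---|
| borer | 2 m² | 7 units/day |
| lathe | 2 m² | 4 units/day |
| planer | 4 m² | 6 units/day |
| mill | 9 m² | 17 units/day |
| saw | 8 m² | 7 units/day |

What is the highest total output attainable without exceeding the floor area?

borer + lathe + mill: floor space 2 + 2 + 9 = 13 ≤ 15, output 7 + 4 + 17 = 28.
lathe + planer + mill: floor space 2 + 4 + 9 = 15 ≤ 15, output 4 + 6 + 17 = 27.
borer + planer + mill: floor space 2 + 4 + 9 = 15 ≤ 15, output 7 + 6 + 17 = 30.
Best is borer, planer, and mill with total output 30.

30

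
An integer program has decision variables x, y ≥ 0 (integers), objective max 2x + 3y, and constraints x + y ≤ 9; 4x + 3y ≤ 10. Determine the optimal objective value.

The continuous relaxation peaks at (0, 3.33) with value 10.00; rounding to a feasible lattice point costs some objective.
(x,y)=(0,3) is feasible, giving 9.
(x,y)=(1,2) is feasible, giving 8.
The best lattice point is (0,3), giving 9.

9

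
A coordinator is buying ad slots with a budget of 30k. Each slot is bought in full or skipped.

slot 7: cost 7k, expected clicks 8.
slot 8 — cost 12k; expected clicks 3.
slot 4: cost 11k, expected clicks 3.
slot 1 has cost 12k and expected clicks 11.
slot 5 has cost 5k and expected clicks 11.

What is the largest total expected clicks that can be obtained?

This is an integer program with binary decision variables.
Take slot 7, slot 1, and slot 5: cost 7 + 12 + 5 = 24 ≤ 30, expected clicks 8 + 11 + 11 = 30.
No other feasible combination does better.

30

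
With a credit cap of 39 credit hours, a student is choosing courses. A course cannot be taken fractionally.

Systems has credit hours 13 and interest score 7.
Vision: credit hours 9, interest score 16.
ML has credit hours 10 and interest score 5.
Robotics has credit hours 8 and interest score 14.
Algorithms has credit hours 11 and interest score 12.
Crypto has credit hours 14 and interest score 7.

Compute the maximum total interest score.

47

Vision + Robotics + Algorithms: credit hours 9 + 8 + 11 = 28 ≤ 39, interest score 16 + 14 + 12 = 42.
Vision + ML + Robotics + Algorithms: credit hours 9 + 10 + 8 + 11 = 38 ≤ 39, interest score 16 + 5 + 14 + 12 = 47.
Systems + Vision + Robotics: credit hours 13 + 9 + 8 = 30 ≤ 39, interest score 7 + 16 + 14 = 37.
Best is Vision, ML, Robotics, and Algorithms with total interest score 47.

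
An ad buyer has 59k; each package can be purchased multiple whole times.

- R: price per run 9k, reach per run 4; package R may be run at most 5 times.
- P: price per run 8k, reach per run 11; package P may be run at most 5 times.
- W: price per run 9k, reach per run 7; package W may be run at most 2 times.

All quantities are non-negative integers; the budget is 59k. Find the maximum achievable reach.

69

Take 5×P and 2×W: price 58 ≤ 59, reach 5·11 + 2·7 = 69.
P has the best ratio (11/8) and is taken to its limit of 5; remaining capacity is filled optimally with the others.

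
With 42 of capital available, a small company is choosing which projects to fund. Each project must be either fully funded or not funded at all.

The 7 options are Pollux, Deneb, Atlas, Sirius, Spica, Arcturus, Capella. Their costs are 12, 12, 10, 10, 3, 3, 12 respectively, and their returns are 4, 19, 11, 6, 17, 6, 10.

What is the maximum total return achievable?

63

Allowing fractional choices, the relaxed optimum would be about 64.2, but projects are indivisible.
Deneb + Atlas + Spica + Arcturus + Capella: cost 12 + 10 + 3 + 3 + 12 = 40 ≤ 42, return 19 + 11 + 17 + 6 + 10 = 63.
Deneb + Sirius + Spica + Arcturus + Capella: cost 12 + 10 + 3 + 3 + 12 = 40 ≤ 42, return 19 + 6 + 17 + 6 + 10 = 58.
Deneb + Atlas + Sirius + Spica + Arcturus: cost 12 + 10 + 10 + 3 + 3 = 38 ≤ 42, return 19 + 11 + 6 + 17 + 6 = 59.
Best is Deneb, Atlas, Spica, Arcturus, and Capella with total return 63.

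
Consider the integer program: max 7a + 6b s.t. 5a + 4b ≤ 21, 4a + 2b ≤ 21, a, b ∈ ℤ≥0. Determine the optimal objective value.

31

Relaxing integrality, the LP optimum is 31.50 at (a,b) = (0, 5.25), which is not an integer point.
(a,b)=(1,4): 5·1+4·4=21≤21, 4·1+2·4=12≤21, objective 31.
(a,b)=(0,5): 5·0+4·5=20≤21, 4·0+2·5=10≤21, objective 30.
(a,b)=(1,3): 5·1+4·3=17≤21, 4·1+2·3=10≤21, objective 25.
No feasible integer point exceeds 31.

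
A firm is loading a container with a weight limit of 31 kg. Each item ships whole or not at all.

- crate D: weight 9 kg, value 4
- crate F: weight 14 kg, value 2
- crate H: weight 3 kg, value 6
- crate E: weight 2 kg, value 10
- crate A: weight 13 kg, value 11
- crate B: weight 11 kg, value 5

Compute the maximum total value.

crate H + crate E + crate A: weight 3 + 2 + 13 = 18 ≤ 31, value 6 + 10 + 11 = 27.
crate H + crate E + crate A + crate B: weight 3 + 2 + 13 + 11 = 29 ≤ 31, value 6 + 10 + 11 + 5 = 32.
crate D + crate H + crate E + crate A: weight 9 + 3 + 2 + 13 = 27 ≤ 31, value 4 + 6 + 10 + 11 = 31.
Best is crate H, crate E, crate A, and crate B with total value 32.

32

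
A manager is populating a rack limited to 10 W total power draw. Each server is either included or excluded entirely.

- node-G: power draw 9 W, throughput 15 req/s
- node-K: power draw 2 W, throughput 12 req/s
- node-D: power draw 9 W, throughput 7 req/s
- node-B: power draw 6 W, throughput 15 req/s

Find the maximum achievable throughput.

node-K + node-B: power draw 2 + 6 = 8 ≤ 10, throughput 12 + 15 = 27.
node-B: power draw 6 ≤ 10, throughput 15.
node-G: power draw 9 ≤ 10, throughput 15.
Best is node-K and node-B with total throughput 27.

27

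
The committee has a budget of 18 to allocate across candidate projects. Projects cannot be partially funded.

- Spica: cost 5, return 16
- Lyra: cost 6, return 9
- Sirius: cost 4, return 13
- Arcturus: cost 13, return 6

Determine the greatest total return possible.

This is a 0-1 knapsack instance.
Take Spica, Lyra, and Sirius: cost 5 + 6 + 4 = 15 ≤ 18, return 16 + 9 + 13 = 38.
No other feasible combination does better.

38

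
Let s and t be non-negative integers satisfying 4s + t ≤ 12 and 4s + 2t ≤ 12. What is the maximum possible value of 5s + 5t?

30

(s,t)=(0,6) is feasible, giving 30.
(s,t)=(0,5) is feasible, giving 25.
Maximum is 30 at (s,t)=(0,6).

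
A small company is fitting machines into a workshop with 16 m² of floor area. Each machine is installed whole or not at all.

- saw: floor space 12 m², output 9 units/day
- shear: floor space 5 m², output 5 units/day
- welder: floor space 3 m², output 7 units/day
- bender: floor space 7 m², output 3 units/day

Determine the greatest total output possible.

shear + welder + bender: floor space 5 + 3 + 7 = 15 ≤ 16, output 5 + 7 + 3 = 15.
shear + welder: floor space 5 + 3 = 8 ≤ 16, output 5 + 7 = 12.
saw + welder: floor space 12 + 3 = 15 ≤ 16, output 9 + 7 = 16.
Best is saw and welder with total output 16.

16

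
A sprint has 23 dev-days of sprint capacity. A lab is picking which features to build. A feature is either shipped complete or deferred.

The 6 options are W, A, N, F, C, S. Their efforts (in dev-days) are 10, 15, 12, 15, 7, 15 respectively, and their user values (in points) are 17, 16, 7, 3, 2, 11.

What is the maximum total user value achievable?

Treat it as a binary knapsack problem.
W + N: effort 10 + 12 = 22 ≤ 23, user value 17 + 7 = 24.
W + C: effort 10 + 7 = 17 ≤ 23, user value 17 + 2 = 19.
Best is W and N with total user value 24.

24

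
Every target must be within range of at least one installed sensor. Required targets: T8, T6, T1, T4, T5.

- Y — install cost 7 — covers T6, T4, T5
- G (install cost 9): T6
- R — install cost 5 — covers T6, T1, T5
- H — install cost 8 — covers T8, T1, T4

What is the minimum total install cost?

Choose R and H: together they cover T8, T6, T1, T4, T5 — every target.
Total install cost: 5 + 8 = 13.
No cover costs less than 13.

13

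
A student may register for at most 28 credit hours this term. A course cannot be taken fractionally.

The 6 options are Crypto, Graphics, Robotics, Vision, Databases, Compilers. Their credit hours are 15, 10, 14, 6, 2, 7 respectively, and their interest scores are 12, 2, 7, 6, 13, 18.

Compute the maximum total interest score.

Allowing fractional choices, the relaxed optimum would be about 47.4, but courses are indivisible.
Graphics + Vision + Databases + Compilers: credit hours 10 + 6 + 2 + 7 = 25 ≤ 28, interest score 2 + 6 + 13 + 18 = 39.
Crypto + Databases + Compilers: credit hours 15 + 2 + 7 = 24 ≤ 28, interest score 12 + 13 + 18 = 43.
Robotics + Databases + Compilers: credit hours 14 + 2 + 7 = 23 ≤ 28, interest score 7 + 13 + 18 = 38.
Best is Crypto, Databases, and Compilers with total interest score 43.

43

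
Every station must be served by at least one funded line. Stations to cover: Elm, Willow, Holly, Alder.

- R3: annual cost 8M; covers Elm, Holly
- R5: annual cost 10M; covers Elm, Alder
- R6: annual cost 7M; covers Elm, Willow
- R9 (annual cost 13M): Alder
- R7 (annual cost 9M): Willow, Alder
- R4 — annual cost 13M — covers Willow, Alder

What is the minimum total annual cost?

This is a weighted set-cover instance.
The greedy cost-per-new-station heuristic would pick R6, R3, and R7 for 24, but a cheaper cover exists.
Choose R3 and R7: together they cover Elm, Willow, Holly, Alder — every station.
Total annual cost: 8 + 9 = 17.
No cover costs less than 17.

17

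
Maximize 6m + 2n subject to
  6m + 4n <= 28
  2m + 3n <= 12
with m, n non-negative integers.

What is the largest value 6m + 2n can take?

Relaxing integrality, the LP optimum is 28.00 at (m,n) = (4.67, 0), which is not an integer point.
(m,n)=(4,1): 6·4+4·1=28≤28, 2·4+3·1=11≤12, objective 26.
(m,n)=(4,0): 6·4+4·0=24≤28, 2·4+3·0=8≤12, objective 24.
The best lattice point is (4,1), giving 26.

26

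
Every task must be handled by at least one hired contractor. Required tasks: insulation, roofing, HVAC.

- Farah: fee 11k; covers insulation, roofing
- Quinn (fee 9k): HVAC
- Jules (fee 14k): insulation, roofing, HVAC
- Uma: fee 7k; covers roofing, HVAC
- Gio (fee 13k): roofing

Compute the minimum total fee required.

This is a weighted set-cover instance.
The greedy cost-per-new-task heuristic would pick Uma and Farah for 18, but a cheaper cover exists.
Jules alone covers insulation, roofing, HVAC — every task.
Total fee: 14.
No cover costs less than 14.

14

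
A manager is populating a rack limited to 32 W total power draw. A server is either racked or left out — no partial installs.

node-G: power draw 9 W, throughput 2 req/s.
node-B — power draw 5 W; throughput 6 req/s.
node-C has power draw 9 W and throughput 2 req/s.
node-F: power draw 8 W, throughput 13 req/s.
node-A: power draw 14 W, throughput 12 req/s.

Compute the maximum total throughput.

31

Allowing fractional choices, the relaxed optimum would be about 32.1, but servers are indivisible.
node-G + node-F + node-A: power draw 9 + 8 + 14 = 31 ≤ 32, throughput 2 + 13 + 12 = 27.
node-B + node-F + node-A: power draw 5 + 8 + 14 = 27 ≤ 32, throughput 6 + 13 + 12 = 31.
Best is node-B, node-F, and node-A with total throughput 31.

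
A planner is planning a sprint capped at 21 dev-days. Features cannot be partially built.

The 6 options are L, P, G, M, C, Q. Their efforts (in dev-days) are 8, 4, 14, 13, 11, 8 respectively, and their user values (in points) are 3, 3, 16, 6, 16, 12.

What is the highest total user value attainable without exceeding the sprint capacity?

28

Take C and Q: effort 11 + 8 = 19 ≤ 21, user value 16 + 12 = 28.
No other feasible combination does better.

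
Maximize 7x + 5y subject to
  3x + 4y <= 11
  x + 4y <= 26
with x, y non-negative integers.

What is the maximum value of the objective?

(x,y)=(3,0): 3·3+4·0=9≤11, 1·3+4·0=3≤26, objective 21.
(x,y)=(2,1): 3·2+4·1=10≤11, 1·2+4·1=6≤26, objective 19.
Maximum is 21 at (x,y)=(3,0).

21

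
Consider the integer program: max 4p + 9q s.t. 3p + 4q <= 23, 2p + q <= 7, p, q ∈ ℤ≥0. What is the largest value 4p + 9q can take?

49

The continuous relaxation peaks at (0, 5.75) with value 51.75; rounding to a feasible lattice point costs some objective.
(p,q)=(1,5): 3·1+4·5=23≤23, 2·1+1·5=7≤7, objective 49.
(p,q)=(0,5): 3·0+4·5=20≤23, 2·0+1·5=5≤7, objective 45.
(p,q)=(1,4): 3·1+4·4=19≤23, 2·1+1·4=6≤7, objective 40.
No feasible integer point exceeds 49.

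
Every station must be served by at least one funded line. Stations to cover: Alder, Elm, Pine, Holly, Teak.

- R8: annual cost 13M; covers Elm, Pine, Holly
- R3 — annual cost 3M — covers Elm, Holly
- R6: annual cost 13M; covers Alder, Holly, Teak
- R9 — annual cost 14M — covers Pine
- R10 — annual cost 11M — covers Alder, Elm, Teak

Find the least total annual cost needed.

This is a weighted set-cover instance.
The greedy cost-per-new-station heuristic would pick R3, R10, and R8 for 27, but a cheaper cover exists.
Choose R8 and R10: together they cover Alder, Elm, Pine, Holly, Teak — every station.
Total annual cost: 13 + 11 = 24.
No cover costs less than 24.

24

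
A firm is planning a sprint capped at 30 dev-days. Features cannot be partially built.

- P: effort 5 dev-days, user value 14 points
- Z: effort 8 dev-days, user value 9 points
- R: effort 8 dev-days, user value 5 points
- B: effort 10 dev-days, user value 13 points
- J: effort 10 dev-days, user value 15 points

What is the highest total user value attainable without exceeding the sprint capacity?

Treat it as a binary knapsack problem.
Allowing fractional choices, the relaxed optimum would be about 47.6, but features are indivisible.
P + Z + J: effort 5 + 8 + 10 = 23 ≤ 30, user value 14 + 9 + 15 = 38.
P + B + J: effort 5 + 10 + 10 = 25 ≤ 30, user value 14 + 13 + 15 = 42.
Best is P, B, and J with total user value 42.

42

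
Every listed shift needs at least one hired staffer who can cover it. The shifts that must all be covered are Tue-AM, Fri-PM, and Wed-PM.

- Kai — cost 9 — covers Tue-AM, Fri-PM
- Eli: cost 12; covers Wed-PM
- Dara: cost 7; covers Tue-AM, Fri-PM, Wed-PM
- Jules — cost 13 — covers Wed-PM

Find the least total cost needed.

Dara alone covers Tue-AM, Fri-PM, Wed-PM — every shift.
Total cost: 7.
No cover costs less than 7.

7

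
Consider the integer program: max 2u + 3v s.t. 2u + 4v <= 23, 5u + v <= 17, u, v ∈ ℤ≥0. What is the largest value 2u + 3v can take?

Relaxing integrality, the LP optimum is 18.50 at (u,v) = (2.5, 4.5), which is not an integer point.
(u,v)=(1,5) is feasible, giving 17.
(u,v)=(2,4) is feasible, giving 16.
(u,v)=(0,5) is feasible, giving 15.
No feasible integer point exceeds 17.

17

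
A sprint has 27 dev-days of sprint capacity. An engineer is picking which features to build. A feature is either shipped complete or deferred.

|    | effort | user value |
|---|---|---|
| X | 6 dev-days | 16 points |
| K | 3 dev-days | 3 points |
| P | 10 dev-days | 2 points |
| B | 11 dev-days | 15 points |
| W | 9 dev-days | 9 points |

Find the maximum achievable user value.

This is a 0-1 knapsack instance.
Allowing fractional choices, the relaxed optimum would be about 41.0, but features are indivisible.
X + P + B: effort 6 + 10 + 11 = 27 ≤ 27, user value 16 + 2 + 15 = 33.
X + K + B: effort 6 + 3 + 11 = 20 ≤ 27, user value 16 + 3 + 15 = 34.
X + B + W: effort 6 + 11 + 9 = 26 ≤ 27, user value 16 + 15 + 9 = 40.
Best is X, B, and W with total user value 40.

40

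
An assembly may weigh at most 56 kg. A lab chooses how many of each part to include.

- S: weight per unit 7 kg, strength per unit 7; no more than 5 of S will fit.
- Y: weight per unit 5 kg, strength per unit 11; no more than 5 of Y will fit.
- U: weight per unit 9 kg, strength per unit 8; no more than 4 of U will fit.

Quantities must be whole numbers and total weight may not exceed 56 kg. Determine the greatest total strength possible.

84

3×S, 5×Y, and 1×U: weight 55 ≤ 56, strength 3·7 + 5·11 + 1·8 = 84.
4×S and 5×Y: weight 53 ≤ 56, strength 4·7 + 5·11 = 83.
Best is 84.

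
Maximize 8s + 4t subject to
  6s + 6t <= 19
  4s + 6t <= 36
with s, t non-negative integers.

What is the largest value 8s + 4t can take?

(s,t)=(3,0): 6·3+6·0=18≤19, 4·3+6·0=12≤36, objective 24.
(s,t)=(2,1): 6·2+6·1=18≤19, 4·2+6·1=14≤36, objective 20.
(s,t)=(2,0): 6·2+6·0=12≤19, 4·2+6·0=8≤36, objective 16.
Maximum is 24 at (s,t)=(3,0).

24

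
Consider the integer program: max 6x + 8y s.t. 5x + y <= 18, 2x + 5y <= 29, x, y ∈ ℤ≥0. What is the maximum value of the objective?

Relaxing integrality, the LP optimum is 53.83 at (x,y) = (2.65, 4.74), which is not an integer point.
(x,y)=(2,5): 5·2+1·5=15≤18, 2·2+5·5=29≤29, objective 52.
(x,y)=(1,5): 5·1+1·5=10≤18, 2·1+5·5=27≤29, objective 46.
(x,y)=(2,4): 5·2+1·4=14≤18, 2·2+5·4=24≤29, objective 44.
The best lattice point is (2,5), giving 52.

52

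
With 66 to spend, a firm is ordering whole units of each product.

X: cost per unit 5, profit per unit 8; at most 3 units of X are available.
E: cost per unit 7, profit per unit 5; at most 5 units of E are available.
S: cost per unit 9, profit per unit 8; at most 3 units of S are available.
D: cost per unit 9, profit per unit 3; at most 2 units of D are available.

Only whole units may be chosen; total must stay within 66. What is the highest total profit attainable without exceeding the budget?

63

Take 3×X, 3×E, and 3×S: cost 63 ≤ 66, profit 3·8 + 3·5 + 3·8 = 63.
X has the best ratio (8/5) and is taken to its limit of 3; remaining capacity is filled optimally with the others.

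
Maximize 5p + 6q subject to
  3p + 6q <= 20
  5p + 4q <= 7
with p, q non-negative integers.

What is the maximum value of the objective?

6

(p,q)=(0,1) is feasible, giving 6.
(p,q)=(1,0) is feasible, giving 5.
The best lattice point is (0,1), giving 6.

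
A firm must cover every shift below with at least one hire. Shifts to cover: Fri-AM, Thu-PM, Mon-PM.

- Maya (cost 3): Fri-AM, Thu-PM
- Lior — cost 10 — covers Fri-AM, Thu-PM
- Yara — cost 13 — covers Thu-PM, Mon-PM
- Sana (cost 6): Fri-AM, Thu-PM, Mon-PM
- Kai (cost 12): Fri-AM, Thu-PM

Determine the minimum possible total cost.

This is an integer covering problem.
The greedy cost-per-new-shift heuristic would pick Maya and Sana for 9, but a cheaper cover exists.
Sana alone covers Fri-AM, Thu-PM, Mon-PM — every shift.
Total cost: 6.
No cover costs less than 6.

6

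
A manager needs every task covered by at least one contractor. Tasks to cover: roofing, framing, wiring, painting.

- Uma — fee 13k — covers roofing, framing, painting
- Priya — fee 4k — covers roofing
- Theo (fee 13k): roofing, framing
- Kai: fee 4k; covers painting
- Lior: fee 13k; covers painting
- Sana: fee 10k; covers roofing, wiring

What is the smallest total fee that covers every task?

23

The greedy cost-per-new-task heuristic would pick Priya, Kai, Sana, and Uma for 31, but a cheaper cover exists.
Choose Uma and Sana: together they cover roofing, framing, wiring, painting — every task.
Total fee: 13 + 10 = 23.
No cover costs less than 23.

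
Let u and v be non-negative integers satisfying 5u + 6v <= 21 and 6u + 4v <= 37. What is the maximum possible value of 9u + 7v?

(u,v)=(4,0): 5·4+6·0=20≤21, 6·4+4·0=24≤37, objective 36.
(u,v)=(3,1): 5·3+6·1=21≤21, 6·3+4·1=22≤37, objective 34.
(u,v)=(3,0): 5·3+6·0=15≤21, 6·3+4·0=18≤37, objective 27.
The best lattice point is (4,0), giving 36.

36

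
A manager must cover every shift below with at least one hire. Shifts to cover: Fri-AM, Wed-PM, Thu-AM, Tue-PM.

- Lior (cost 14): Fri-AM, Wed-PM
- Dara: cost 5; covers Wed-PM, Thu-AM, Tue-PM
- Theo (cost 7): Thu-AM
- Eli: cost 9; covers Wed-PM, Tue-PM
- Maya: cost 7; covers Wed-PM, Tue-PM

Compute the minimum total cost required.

This is an integer covering problem.
Choose Lior and Dara: together they cover Fri-AM, Wed-PM, Thu-AM, Tue-PM — every shift.
Total cost: 14 + 5 = 19.
No cover costs less than 19.

19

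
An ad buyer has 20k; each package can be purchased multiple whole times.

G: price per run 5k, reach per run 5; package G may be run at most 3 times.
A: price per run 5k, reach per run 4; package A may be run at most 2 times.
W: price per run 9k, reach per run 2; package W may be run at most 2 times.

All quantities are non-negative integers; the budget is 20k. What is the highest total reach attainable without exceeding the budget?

G has the best ratio (5/5); taking only G gives at most 3×5 = 15 (stopped by the supply cap of 3).
Mixing does better — 3×G and 1×A: price 20 ≤ 20, reach 3·5 + 1·4 = 19.

19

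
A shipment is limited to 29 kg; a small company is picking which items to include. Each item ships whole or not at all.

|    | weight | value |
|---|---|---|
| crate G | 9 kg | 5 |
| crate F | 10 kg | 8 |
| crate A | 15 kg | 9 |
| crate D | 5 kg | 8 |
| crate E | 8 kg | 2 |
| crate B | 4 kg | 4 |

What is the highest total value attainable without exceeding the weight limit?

Allowing fractional choices, the relaxed optimum would be about 26.0, but items are indivisible.
crate F + crate D + crate E + crate B: weight 10 + 5 + 8 + 4 = 27 ≤ 29, value 8 + 8 + 2 + 4 = 22.
crate G + crate F + crate D + crate B: weight 9 + 10 + 5 + 4 = 28 ≤ 29, value 5 + 8 + 8 + 4 = 25.
crate G + crate A + crate D: weight 9 + 15 + 5 = 29 ≤ 29, value 5 + 9 + 8 = 22.
Best is crate G, crate F, crate D, and crate B with total value 25.

25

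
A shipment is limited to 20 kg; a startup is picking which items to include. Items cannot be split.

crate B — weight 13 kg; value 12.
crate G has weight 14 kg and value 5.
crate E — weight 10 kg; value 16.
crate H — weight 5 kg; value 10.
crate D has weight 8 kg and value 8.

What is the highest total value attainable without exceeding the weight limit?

26

This is an integer program with binary decision variables.
Allowing fractional choices, the relaxed optimum would be about 31.0, but items are indivisible.
crate E + crate H: weight 10 + 5 = 15 ≤ 20, value 16 + 10 = 26.
crate E + crate D: weight 10 + 8 = 18 ≤ 20, value 16 + 8 = 24.
Best is crate E and crate H with total value 26.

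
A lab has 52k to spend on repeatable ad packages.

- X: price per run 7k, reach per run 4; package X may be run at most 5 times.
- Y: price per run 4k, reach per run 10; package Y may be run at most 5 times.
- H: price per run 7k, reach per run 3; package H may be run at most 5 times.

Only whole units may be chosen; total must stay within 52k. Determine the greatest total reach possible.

66

Y has the best ratio (10/4); taking only Y gives at most 5×10 = 50 (stopped by the supply cap of 5).
Mixing does better — 4×X and 5×Y: price 48 ≤ 52, reach 4·4 + 5·10 = 66.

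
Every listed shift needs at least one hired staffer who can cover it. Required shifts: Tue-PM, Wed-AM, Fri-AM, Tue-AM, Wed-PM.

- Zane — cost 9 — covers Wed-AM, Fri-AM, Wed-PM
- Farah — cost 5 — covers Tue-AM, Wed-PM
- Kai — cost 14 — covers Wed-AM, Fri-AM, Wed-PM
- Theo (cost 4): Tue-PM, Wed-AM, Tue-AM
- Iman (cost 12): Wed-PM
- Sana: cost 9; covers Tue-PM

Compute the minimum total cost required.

13

Choose Zane and Theo: together they cover Tue-PM, Wed-AM, Fri-AM, Tue-AM, Wed-PM — every shift.
Total cost: 9 + 4 = 13.
No cover costs less than 13.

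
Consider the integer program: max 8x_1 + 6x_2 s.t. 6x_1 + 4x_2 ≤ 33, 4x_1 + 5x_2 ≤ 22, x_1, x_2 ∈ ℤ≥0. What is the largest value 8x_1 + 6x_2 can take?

40

(x_1,x_2)=(5,0): 6·5+4·0=30≤33, 4·5+5·0=20≤22, objective 40.
(x_1,x_2)=(4,1): 6·4+4·1=28≤33, 4·4+5·1=21≤22, objective 38.
(x_1,x_2)=(4,0): 6·4+4·0=24≤33, 4·4+5·0=16≤22, objective 32.
The best lattice point is (5,0), giving 40.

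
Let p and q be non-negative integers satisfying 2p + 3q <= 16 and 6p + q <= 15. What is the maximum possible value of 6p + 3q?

Relaxing integrality, the LP optimum is 23.25 at (p,q) = (1.81, 4.12), which is not an integer point.
(p,q)=(2,3): 2·2+3·3=13≤16, 6·2+1·3=15≤15, objective 21.
(p,q)=(1,4): 2·1+3·4=14≤16, 6·1+1·4=10≤15, objective 18.
No feasible integer point exceeds 21.

21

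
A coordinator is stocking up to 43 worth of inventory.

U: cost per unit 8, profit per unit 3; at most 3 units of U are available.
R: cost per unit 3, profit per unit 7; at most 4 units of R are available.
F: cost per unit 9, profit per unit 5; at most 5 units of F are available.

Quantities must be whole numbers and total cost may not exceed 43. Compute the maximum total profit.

4×R and 3×F: cost 39 ≤ 43, profit 4·7 + 3·5 = 43.
1×U, 4×R, and 2×F: cost 38 ≤ 43, profit 1·3 + 4·7 + 2·5 = 41.
Best is 43.

43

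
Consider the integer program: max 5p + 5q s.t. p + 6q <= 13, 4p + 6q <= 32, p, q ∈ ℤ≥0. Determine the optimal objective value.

40

(p,q)=(8,0): 1·8+6·0=8≤13, 4·8+6·0=32≤32, objective 40.
(p,q)=(7,0): 1·7+6·0=7≤13, 4·7+6·0=28≤32, objective 35.
No feasible integer point exceeds 40.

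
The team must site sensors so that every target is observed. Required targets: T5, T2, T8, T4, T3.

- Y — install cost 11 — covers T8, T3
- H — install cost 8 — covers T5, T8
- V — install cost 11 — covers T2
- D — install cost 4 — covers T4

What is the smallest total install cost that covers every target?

34

Choose Y, H, V, and D: together they cover T5, T2, T8, T4, T3 — every target.
Total install cost: 11 + 8 + 11 + 4 = 34.
No cover costs less than 34.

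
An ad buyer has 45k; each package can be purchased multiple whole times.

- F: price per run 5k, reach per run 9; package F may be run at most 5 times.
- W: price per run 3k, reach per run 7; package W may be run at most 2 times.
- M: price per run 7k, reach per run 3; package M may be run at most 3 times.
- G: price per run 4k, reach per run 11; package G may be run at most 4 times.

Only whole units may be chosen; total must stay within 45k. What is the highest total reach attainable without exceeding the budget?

96

G has the best ratio (11/4); taking only G gives at most 4×11 = 44 (stopped by the supply cap of 4).
Mixing does better — 5×F, 1×W, and 4×G: price 44 ≤ 45, reach 5·9 + 1·7 + 4·11 = 96.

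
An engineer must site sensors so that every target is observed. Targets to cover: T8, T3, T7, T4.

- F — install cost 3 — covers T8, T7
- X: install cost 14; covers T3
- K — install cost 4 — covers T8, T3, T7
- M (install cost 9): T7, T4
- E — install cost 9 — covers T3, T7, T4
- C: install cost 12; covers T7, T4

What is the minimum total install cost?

12

The greedy cost-per-new-target heuristic would pick K and M for 13, but a cheaper cover exists.
Choose F and E: together they cover T8, T3, T7, T4 — every target.
Total install cost: 3 + 9 = 12.
No cover costs less than 12.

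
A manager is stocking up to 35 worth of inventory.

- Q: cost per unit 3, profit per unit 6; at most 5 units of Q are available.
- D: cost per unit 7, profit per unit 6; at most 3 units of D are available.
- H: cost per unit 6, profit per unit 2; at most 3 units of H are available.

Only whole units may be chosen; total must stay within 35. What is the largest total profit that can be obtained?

Q has the best ratio (6/3); taking only Q gives at most 5×6 = 30 (stopped by the supply cap of 5).
Mixing does better — 5×Q, 2×D, and 1×H: cost 35 ≤ 35, profit 5·6 + 2·6 + 1·2 = 44.

44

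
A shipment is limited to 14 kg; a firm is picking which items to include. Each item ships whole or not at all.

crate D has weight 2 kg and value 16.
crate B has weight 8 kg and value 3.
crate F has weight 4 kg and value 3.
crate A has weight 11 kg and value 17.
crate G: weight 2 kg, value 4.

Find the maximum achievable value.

33

Treat it as a binary knapsack problem.
crate D + crate A: weight 2 + 11 = 13 ≤ 14, value 16 + 17 = 33.
crate D + crate F + crate G: weight 2 + 4 + 2 = 8 ≤ 14, value 16 + 3 + 4 = 23.
crate D + crate B + crate G: weight 2 + 8 + 2 = 12 ≤ 14, value 16 + 3 + 4 = 23.
Best is crate D and crate A with total value 33.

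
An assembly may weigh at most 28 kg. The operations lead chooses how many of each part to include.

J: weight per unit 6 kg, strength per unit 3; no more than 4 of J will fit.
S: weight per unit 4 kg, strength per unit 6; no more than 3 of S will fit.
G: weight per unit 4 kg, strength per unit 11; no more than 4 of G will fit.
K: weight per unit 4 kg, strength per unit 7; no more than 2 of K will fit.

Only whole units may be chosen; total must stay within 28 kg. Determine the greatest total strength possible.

2×S, 4×G, and 1×K: weight 28 ≤ 28, strength 2·6 + 4·11 + 1·7 = 63.
1×S, 4×G, and 2×K: weight 28 ≤ 28, strength 1·6 + 4·11 + 2·7 = 64.
Best is 64.

64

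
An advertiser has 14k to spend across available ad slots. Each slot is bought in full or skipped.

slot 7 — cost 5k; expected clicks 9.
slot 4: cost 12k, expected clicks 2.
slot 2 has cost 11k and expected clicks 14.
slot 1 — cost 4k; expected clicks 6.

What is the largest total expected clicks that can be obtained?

15

slot 2: cost 11 ≤ 14, expected clicks 14.
slot 7: cost 5 ≤ 14, expected clicks 9.
slot 7 + slot 1: cost 5 + 4 = 9 ≤ 14, expected clicks 9 + 6 = 15.
Best is slot 7 and slot 1 with total expected clicks 15.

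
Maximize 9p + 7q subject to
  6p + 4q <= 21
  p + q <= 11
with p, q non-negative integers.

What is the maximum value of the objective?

The continuous relaxation peaks at (0, 5.25) with value 36.75; rounding to a feasible lattice point costs some objective.
(p,q)=(0,5): 6·0+4·5=20≤21, 1·0+1·5=5≤11, objective 35.
(p,q)=(0,4): 6·0+4·4=16≤21, 1·0+1·4=4≤11, objective 28.
No feasible integer point exceeds 35.

35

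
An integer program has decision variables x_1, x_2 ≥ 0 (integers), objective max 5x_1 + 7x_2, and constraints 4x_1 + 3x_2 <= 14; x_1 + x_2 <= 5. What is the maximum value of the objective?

The continuous relaxation peaks at (0, 4.67) with value 32.67; rounding to a feasible lattice point costs some objective.
(x_1,x_2)=(0,4): 4·0+3·4=12≤14, 1·0+1·4=4≤5, objective 28.
(x_1,x_2)=(1,3): 4·1+3·3=13≤14, 1·1+1·3=4≤5, objective 26.
(x_1,x_2)=(0,3): 4·0+3·3=9≤14, 1·0+1·3=3≤5, objective 21.
Maximum is 28 at (x_1,x_2)=(0,4).

28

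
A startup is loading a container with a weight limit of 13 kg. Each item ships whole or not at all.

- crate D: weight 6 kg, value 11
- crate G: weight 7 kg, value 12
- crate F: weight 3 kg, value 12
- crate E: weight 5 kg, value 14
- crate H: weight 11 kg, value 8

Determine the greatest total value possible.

crate G + crate E: weight 7 + 5 = 12 ≤ 13, value 12 + 14 = 26.
crate F + crate E: weight 3 + 5 = 8 ≤ 13, value 12 + 14 = 26.
The maximum value is 26; one optimal choice is crate F and crate E.

26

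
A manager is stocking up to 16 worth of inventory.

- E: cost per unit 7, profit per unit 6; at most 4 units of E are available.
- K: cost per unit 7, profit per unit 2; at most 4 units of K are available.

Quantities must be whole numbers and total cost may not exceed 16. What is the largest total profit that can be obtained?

12

E has the best ratio (6/7); taking only E gives at most 2×6 = 12 (stopped by the cost limit).
Optimal: 2×E: cost 14 ≤ 16, profit 2·6 = 12.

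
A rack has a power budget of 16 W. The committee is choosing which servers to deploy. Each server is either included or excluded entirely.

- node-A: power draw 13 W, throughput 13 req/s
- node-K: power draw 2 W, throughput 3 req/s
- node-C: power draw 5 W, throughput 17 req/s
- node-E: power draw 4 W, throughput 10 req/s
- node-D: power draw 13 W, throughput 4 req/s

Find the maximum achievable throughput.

30

Allowing fractional choices, the relaxed optimum would be about 35.0, but servers are indivisible.
node-K + node-C + node-E: power draw 2 + 5 + 4 = 11 ≤ 16, throughput 3 + 17 + 10 = 30.
node-C + node-E: power draw 5 + 4 = 9 ≤ 16, throughput 17 + 10 = 27.
node-K + node-C: power draw 2 + 5 = 7 ≤ 16, throughput 3 + 17 = 20.
Best is node-K, node-C, and node-E with total throughput 30.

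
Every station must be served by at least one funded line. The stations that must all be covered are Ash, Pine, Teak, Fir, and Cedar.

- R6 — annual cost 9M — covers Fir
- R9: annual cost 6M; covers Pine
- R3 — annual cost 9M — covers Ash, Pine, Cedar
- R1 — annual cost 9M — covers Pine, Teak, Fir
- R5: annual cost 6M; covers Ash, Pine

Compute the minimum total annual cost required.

18

Choose R3 and R1: together they cover Ash, Pine, Teak, Fir, Cedar — every station.
Total annual cost: 9 + 9 = 18.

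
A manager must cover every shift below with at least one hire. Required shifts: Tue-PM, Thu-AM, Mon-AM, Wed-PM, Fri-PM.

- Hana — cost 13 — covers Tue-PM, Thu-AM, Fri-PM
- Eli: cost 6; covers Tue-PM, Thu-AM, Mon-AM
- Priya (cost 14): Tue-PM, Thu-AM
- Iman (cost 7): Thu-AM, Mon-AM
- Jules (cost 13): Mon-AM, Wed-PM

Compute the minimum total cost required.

26

This is an integer covering problem.
The greedy cost-per-new-shift heuristic would pick Eli, Hana, and Jules for 32, but a cheaper cover exists.
Choose Hana and Jules: together they cover Tue-PM, Thu-AM, Mon-AM, Wed-PM, Fri-PM — every shift.
Total cost: 13 + 13 = 26.
No cover costs less than 26.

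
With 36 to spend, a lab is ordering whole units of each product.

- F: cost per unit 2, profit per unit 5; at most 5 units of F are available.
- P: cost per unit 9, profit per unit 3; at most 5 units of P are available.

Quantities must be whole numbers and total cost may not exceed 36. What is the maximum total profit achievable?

F has the best ratio (5/2); taking only F gives at most 5×5 = 25 (stopped by the supply cap of 5).
Mixing does better — 5×F and 2×P: cost 28 ≤ 36, profit 5·5 + 2·3 = 31.

31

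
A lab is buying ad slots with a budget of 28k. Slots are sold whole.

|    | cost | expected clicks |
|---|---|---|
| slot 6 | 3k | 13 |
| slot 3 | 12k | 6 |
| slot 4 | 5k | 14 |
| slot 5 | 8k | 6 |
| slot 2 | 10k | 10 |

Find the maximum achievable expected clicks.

43

Allowing fractional choices, the relaxed optimum would be about 44.0, but ad slots are indivisible.
slot 6 + slot 3 + slot 4 + slot 5: cost 3 + 12 + 5 + 8 = 28 ≤ 28, expected clicks 13 + 6 + 14 + 6 = 39.
slot 6 + slot 4 + slot 5 + slot 2: cost 3 + 5 + 8 + 10 = 26 ≤ 28, expected clicks 13 + 14 + 6 + 10 = 43.
Best is slot 6, slot 4, slot 5, and slot 2 with total expected clicks 43.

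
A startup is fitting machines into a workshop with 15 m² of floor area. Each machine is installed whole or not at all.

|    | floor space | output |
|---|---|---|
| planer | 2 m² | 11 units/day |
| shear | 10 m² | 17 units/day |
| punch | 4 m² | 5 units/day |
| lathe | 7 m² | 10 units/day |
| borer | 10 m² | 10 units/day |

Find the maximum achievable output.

28

planer + punch + lathe: floor space 2 + 4 + 7 = 13 ≤ 15, output 11 + 5 + 10 = 26.
shear + punch: floor space 10 + 4 = 14 ≤ 15, output 17 + 5 = 22.
planer + shear: floor space 2 + 10 = 12 ≤ 15, output 11 + 17 = 28.
Best is planer and shear with total output 28.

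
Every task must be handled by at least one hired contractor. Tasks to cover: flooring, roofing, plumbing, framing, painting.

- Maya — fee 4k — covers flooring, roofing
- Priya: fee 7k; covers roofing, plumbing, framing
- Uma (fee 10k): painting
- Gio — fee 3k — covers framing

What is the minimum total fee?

The greedy cost-per-new-task heuristic would pick Maya, Gio, Priya, and Uma for 24, but a cheaper cover exists.
Choose Maya, Priya, and Uma: together they cover flooring, roofing, plumbing, framing, painting — every task.
Total fee: 4 + 7 + 10 = 21.
No cover costs less than 21.

21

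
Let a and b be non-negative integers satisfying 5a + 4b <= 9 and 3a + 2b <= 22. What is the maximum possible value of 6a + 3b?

9

Relaxing integrality, the LP optimum is 10.80 at (a,b) = (1.8, 0), which is not an integer point.
(a,b)=(1,1): 5·1+4·1=9≤9, 3·1+2·1=5≤22, objective 9.
(a,b)=(0,2): 5·0+4·2=8≤9, 3·0+2·2=4≤22, objective 6.
(a,b)=(1,0): 5·1+4·0=5≤9, 3·1+2·0=3≤22, objective 6.
The best lattice point is (1,1), giving 9.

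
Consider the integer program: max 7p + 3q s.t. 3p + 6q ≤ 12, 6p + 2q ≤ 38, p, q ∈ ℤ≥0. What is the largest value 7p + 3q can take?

(p,q)=(4,0): 3·4+6·0=12≤12, 6·4+2·0=24≤38, objective 28.
(p,q)=(3,0): 3·3+6·0=9≤12, 6·3+2·0=18≤38, objective 21.
Maximum is 28 at (p,q)=(4,0).

28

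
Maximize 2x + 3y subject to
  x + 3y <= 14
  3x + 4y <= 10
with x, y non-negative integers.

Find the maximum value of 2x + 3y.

(x,y)=(2,1): 1·2+3·1=5≤14, 3·2+4·1=10≤10, objective 7.
(x,y)=(3,0): 1·3+3·0=3≤14, 3·3+4·0=9≤10, objective 6.
(x,y)=(0,2): 1·0+3·2=6≤14, 3·0+4·2=8≤10, objective 6.
The best lattice point is (2,1), giving 7.

7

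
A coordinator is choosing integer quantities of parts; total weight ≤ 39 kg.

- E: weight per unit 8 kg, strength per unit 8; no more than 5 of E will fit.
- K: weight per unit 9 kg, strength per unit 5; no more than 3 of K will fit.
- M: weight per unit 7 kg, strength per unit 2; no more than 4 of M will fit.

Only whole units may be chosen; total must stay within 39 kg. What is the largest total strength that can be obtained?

34

This is a bounded integer knapsack.
Take 4×E and 1×M: weight 39 ≤ 39, strength 4·8 + 1·2 = 34.
No other integer combination yields more.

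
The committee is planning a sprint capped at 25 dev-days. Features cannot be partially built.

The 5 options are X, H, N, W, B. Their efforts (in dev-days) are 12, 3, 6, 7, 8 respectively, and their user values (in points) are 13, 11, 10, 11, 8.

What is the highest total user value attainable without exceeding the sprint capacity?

40

This is an integer program with binary decision variables.
Allowing fractional choices, the relaxed optimum would be about 41.8, but features are indivisible.
X + H + W: effort 12 + 3 + 7 = 22 ≤ 25, user value 13 + 11 + 11 = 35.
H + N + W + B: effort 3 + 6 + 7 + 8 = 24 ≤ 25, user value 11 + 10 + 11 + 8 = 40.
Best is H, N, W, and B with total user value 40.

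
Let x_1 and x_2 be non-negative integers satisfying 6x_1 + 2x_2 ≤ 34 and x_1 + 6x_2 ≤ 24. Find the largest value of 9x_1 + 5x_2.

The continuous relaxation peaks at (4.59, 3.24) with value 57.47; rounding to a feasible lattice point costs some objective.
(x_1,x_2)=(5,2): 6·5+2·2=34≤34, 1·5+6·2=17≤24, objective 55.
(x_1,x_2)=(4,3): 6·4+2·3=30≤34, 1·4+6·3=22≤24, objective 51.
(x_1,x_2)=(5,1): 6·5+2·1=32≤34, 1·5+6·1=11≤24, objective 50.
Maximum is 55 at (x_1,x_2)=(5,2).

55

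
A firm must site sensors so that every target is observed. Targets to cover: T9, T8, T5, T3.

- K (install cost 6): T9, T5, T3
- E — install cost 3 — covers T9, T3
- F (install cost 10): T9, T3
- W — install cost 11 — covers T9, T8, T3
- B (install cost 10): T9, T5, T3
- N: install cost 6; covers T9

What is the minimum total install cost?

The greedy cost-per-new-target heuristic would pick E, K, and W for 20, but a cheaper cover exists.
Choose K and W: together they cover T9, T8, T5, T3 — every target.
Total install cost: 6 + 11 = 17.
No cover costs less than 17.

17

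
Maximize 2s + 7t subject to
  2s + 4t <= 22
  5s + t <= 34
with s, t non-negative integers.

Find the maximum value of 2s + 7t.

37

The continuous relaxation peaks at (0, 5.5) with value 38.50; rounding to a feasible lattice point costs some objective.
(s,t)=(1,5): 2·1+4·5=22≤22, 5·1+1·5=10≤34, objective 37.
(s,t)=(0,5): 2·0+4·5=20≤22, 5·0+1·5=5≤34, objective 35.
(s,t)=(2,4): 2·2+4·4=20≤22, 5·2+1·4=14≤34, objective 32.
(s,t)=(1,4): 2·1+4·4=18≤22, 5·1+1·4=9≤34, objective 30.
No feasible integer point exceeds 37.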